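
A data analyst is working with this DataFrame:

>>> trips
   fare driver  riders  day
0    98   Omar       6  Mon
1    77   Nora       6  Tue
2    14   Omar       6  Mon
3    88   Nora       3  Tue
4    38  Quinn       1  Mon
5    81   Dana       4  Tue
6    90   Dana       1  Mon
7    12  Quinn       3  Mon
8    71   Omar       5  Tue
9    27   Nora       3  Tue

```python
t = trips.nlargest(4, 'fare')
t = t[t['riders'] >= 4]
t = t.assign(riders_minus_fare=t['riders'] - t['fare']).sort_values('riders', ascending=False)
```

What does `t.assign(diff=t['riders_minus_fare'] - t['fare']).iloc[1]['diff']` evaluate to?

take 4 rows with largest fare:
   fare driver  riders  day
0    98   Omar       6  Mon
6    90   Dana       1  Mon
3    88   Nora       3  Tue
5    81   Dana       4  Tue
filter rows where riders >= 4:
   fare driver  riders  day
0    98   Omar       6  Mon
5    81   Dana       4  Tue
add column riders_minus_fare = t['riders'] - t['fare']:
   fare driver  riders  day  riders_minus_fare
0    98   Omar       6  Mon                -92
5    81   Dana       4  Tue                -77
sort by riders descending:
   fare driver  riders  day  riders_minus_fare
0    98   Omar       6  Mon                -92
5    81   Dana       4  Tue                -77
add column diff = t['riders_minus_fare'] - t['fare']:
   fare driver  riders  day  riders_minus_fare  diff
0    98   Omar       6  Mon                -92  -190
5    81   Dana       4  Tue                -77  -158
Taking the value at position 1, column 'diff' gives -158.

-158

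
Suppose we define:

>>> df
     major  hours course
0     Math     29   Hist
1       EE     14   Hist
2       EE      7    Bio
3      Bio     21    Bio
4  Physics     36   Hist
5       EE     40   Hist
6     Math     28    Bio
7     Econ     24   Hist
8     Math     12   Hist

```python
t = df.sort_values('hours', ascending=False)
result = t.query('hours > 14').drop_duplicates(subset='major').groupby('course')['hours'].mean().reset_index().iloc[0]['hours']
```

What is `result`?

sort by hours descending:
     major  hours course
5       EE     40   Hist
4  Physics     36   Hist
0     Math     29   Hist
6     Math     28    Bio
7     Econ     24   Hist
3      Bio     21    Bio
1       EE     14   Hist
8     Math     12   Hist
2       EE      7    Bio
filter rows where hours > 14:
     major  hours course
5       EE     40   Hist
4  Physics     36   Hist
0     Math     29   Hist
6     Math     28    Bio
7     Econ     24   Hist
3      Bio     21    Bio
drop duplicate major (keep=first):
     major  hours course
5       EE     40   Hist
4  Physics     36   Hist
0     Math     29   Hist
7     Econ     24   Hist
3      Bio     21    Bio
group by course, mean of hours:
course
Bio     21.00
Hist    32.25
Name: hours, dtype: float64
reset_index():
  course  hours
0    Bio  21.00
1   Hist  32.25
value at position 0, column 'hours' → 21.0

21.0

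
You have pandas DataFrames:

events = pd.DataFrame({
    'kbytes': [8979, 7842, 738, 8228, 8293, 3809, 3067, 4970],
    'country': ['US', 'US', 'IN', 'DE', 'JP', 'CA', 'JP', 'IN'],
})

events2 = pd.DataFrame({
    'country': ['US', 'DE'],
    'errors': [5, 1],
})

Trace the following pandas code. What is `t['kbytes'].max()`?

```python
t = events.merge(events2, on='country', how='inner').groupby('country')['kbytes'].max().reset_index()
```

8979

merge on 'country' (how='inner') → 3 rows:
   kbytes country  errors
0    8979      US       5
1    7842      US       5
2    8228      DE       1
group by country, max of kbytes:
country
DE    8228
US    8979
Name: kbytes, dtype: int64
reset_index():
  country  kbytes
0      DE    8228
1      US    8979
Then the max of column 'kbytes': 8979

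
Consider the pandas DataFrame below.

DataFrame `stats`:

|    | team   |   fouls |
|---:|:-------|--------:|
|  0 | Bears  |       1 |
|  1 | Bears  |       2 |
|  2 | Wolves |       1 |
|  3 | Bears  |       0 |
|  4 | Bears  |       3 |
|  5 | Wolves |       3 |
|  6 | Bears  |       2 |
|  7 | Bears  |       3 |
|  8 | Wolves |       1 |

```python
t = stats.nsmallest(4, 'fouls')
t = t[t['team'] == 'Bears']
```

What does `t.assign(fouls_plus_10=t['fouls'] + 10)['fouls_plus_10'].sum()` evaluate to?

take 4 rows with smallest fouls:
     team  fouls
3   Bears      0
0   Bears      1
2  Wolves      1
8  Wolves      1
filter rows where team == 'Bears':
    team  fouls
3  Bears      0
0  Bears      1
add column fouls_plus_10 = t['fouls'] + 10:
    team  fouls  fouls_plus_10
3  Bears      0             10
0  Bears      1             11
Hence 21.

21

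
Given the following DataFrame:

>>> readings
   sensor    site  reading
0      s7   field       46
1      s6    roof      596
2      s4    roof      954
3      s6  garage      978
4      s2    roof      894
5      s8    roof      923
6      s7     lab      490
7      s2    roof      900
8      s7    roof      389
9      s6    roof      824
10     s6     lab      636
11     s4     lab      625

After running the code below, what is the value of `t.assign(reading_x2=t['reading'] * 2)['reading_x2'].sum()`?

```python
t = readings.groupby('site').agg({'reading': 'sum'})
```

group by site, sum of reading:
        reading
site           
field        46
garage      978
lab        1751
roof       5480
add column reading_x2 = t['reading'] * 2:
        reading  reading_x2
site                       
field        46          92
garage      978        1956
lab        1751        3502
roof       5480       10960

16510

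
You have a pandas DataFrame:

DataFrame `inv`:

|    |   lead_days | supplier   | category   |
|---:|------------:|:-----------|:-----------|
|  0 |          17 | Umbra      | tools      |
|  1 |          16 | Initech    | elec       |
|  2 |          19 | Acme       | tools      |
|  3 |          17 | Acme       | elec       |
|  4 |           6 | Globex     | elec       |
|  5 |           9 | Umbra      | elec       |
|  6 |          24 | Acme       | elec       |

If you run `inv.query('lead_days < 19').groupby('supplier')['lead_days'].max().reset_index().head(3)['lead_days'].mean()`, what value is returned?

13.0

filter rows where lead_days < 19:
   lead_days supplier category
0         17    Umbra    tools
1         16  Initech     elec
3         17     Acme     elec
4          6   Globex     elec
5          9    Umbra     elec
group by supplier, max of lead_days:
supplier
Acme       17
Globex      6
Initech    16
Umbra      17
Name: lead_days, dtype: int64
reset_index():
  supplier  lead_days
0     Acme         17
1   Globex          6
2  Initech         16
3    Umbra         17
take first 3 rows:
  supplier  lead_days
0     Acme         17
1   Globex          6
2  Initech         16
So mean() = 13.0.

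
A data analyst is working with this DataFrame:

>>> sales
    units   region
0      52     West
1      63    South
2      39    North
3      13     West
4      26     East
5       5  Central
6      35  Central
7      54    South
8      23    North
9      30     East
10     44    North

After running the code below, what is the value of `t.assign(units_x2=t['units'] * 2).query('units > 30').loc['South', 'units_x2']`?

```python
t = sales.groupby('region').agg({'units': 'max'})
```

126

group by region, max of units:
         units
region        
Central     35
East        30
North       44
South       63
West        52
add column units_x2 = t['units'] * 2:
         units  units_x2
region                  
Central     35        70
East        30        60
North       44        88
South       63       126
West        52       104
filter rows where units > 30:
         units  units_x2
region                  
Central     35        70
North       44        88
South       63       126
West        52       104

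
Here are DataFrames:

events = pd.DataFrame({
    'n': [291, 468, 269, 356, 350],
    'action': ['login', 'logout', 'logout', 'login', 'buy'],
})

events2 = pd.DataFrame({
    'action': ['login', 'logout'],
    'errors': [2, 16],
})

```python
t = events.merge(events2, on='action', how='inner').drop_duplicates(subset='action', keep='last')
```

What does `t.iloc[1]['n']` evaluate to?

merge on 'action' (how='inner') → 4 rows:
     n  action  errors
0  291   login       2
1  468  logout      16
2  269  logout      16
3  356   login       2
drop duplicate action (keep=last):
     n  action  errors
2  269  logout      16
3  356   login       2
The value at position 1, column 'n' is 356.

356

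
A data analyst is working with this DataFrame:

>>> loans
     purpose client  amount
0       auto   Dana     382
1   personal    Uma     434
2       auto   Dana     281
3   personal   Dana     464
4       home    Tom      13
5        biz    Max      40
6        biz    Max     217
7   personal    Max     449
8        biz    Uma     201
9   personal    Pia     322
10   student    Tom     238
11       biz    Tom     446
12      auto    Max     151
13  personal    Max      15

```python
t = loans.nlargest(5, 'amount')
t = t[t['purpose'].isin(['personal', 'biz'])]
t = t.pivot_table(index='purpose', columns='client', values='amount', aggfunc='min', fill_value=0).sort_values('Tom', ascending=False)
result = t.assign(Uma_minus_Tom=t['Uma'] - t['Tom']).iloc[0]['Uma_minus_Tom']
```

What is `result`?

take 5 rows with largest amount:
     purpose client  amount
3   personal   Dana     464
7   personal    Max     449
11       biz    Tom     446
1   personal    Uma     434
0       auto   Dana     382
filter rows where purpose in ['personal', 'biz']:
     purpose client  amount
3   personal   Dana     464
7   personal    Max     449
11       biz    Tom     446
1   personal    Uma     434
pivot: rows=purpose, cols=client, min(amount):
client    Dana  Max  Tom  Uma
purpose                      
biz          0    0  446    0
personal   464  449    0  434
sort by Tom descending:
client    Dana  Max  Tom  Uma
purpose                      
biz          0    0  446    0
personal   464  449    0  434
add column Uma_minus_Tom = t['Uma'] - t['Tom']:
client    Dana  Max  Tom  Uma  Uma_minus_Tom
purpose                                     
biz          0    0  446    0           -446
personal   464  449    0  434            434
Taking the value at position 0, column 'Uma_minus_Tom' gives -446.

-446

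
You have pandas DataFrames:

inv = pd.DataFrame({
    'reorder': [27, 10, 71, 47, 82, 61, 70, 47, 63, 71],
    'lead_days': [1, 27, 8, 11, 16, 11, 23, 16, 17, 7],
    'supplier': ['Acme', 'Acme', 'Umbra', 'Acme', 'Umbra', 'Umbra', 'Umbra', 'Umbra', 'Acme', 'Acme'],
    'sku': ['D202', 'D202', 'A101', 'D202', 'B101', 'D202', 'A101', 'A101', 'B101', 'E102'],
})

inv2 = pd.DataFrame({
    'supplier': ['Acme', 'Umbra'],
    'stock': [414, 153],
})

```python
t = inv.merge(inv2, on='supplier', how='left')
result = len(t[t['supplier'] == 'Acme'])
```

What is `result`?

merge on 'supplier' (how='left') → 10 rows:
   reorder  lead_days supplier   sku  stock
0       27          1     Acme  D202    414
1       10         27     Acme  D202    414
2       71          8    Umbra  A101    153
3       47         11     Acme  D202    414
4       82         16    Umbra  B101    153
5       61         11    Umbra  D202    153
6       70         23    Umbra  A101    153
7       47         16    Umbra  A101    153
8       63         17     Acme  B101    414
9       71          7     Acme  E102    414
filter rows where supplier == 'Acme':
   reorder  lead_days supplier   sku  stock
0       27          1     Acme  D202    414
1       10         27     Acme  D202    414
3       47         11     Acme  D202    414
8       63         17     Acme  B101    414
9       71          7     Acme  E102    414

5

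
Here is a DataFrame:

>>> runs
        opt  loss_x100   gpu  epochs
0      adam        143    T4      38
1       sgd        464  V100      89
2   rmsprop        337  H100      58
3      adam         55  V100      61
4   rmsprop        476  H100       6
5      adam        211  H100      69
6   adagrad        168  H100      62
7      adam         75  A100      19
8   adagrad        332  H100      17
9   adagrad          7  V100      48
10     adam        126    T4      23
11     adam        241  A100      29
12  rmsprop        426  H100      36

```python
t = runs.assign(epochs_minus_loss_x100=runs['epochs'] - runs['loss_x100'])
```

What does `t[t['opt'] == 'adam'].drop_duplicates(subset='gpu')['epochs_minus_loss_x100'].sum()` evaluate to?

add column epochs_minus_loss_x100 = runs['epochs'] - runs['loss_x100']:
        opt  loss_x100   gpu  epochs  epochs_minus_loss_x100
0      adam        143    T4      38                    -105
1       sgd        464  V100      89                    -375
2   rmsprop        337  H100      58                    -279
3      adam         55  V100      61                       6
4   rmsprop        476  H100       6                    -470
5      adam        211  H100      69                    -142
6   adagrad        168  H100      62                    -106
7      adam         75  A100      19                     -56
8   adagrad        332  H100      17                    -315
9   adagrad          7  V100      48                      41
10     adam        126    T4      23                    -103
11     adam        241  A100      29                    -212
12  rmsprop        426  H100      36                    -390
filter rows where opt == 'adam':
     opt  loss_x100   gpu  epochs  epochs_minus_loss_x100
0   adam        143    T4      38                    -105
3   adam         55  V100      61                       6
5   adam        211  H100      69                    -142
7   adam         75  A100      19                     -56
10  adam        126    T4      23                    -103
11  adam        241  A100      29                    -212
drop duplicate gpu (keep=first):
    opt  loss_x100   gpu  epochs  epochs_minus_loss_x100
0  adam        143    T4      38                    -105
3  adam         55  V100      61                       6
5  adam        211  H100      69                    -142
7  adam         75  A100      19                     -56

-297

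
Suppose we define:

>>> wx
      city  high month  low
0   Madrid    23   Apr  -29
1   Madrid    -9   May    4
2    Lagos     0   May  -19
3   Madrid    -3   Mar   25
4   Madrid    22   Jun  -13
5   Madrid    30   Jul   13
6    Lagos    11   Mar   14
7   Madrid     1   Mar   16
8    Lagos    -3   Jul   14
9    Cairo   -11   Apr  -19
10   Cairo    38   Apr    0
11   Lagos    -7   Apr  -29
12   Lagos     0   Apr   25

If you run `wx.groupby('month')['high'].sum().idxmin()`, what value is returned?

group by month, sum of high:
month
Apr    43
Jul    27
Jun    22
Mar     9
May    -9
Name: high, dtype: int64
The label with the smallest value is May.

May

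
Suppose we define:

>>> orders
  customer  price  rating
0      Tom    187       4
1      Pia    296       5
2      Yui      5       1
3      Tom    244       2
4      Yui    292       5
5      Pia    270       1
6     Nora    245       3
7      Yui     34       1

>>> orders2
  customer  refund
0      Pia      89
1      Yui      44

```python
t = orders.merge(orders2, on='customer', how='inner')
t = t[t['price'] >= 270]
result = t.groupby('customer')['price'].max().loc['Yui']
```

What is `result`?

292

merge on 'customer' (how='inner') → 5 rows:
  customer  price  rating  refund
0      Pia    296       5      89
1      Yui      5       1      44
2      Yui    292       5      44
3      Pia    270       1      89
4      Yui     34       1      44
filter rows where price >= 270:
  customer  price  rating  refund
0      Pia    296       5      89
2      Yui    292       5      44
3      Pia    270       1      89
group by customer, max of price:
customer
Pia    296
Yui    292
Name: price, dtype: int64
Hence 292.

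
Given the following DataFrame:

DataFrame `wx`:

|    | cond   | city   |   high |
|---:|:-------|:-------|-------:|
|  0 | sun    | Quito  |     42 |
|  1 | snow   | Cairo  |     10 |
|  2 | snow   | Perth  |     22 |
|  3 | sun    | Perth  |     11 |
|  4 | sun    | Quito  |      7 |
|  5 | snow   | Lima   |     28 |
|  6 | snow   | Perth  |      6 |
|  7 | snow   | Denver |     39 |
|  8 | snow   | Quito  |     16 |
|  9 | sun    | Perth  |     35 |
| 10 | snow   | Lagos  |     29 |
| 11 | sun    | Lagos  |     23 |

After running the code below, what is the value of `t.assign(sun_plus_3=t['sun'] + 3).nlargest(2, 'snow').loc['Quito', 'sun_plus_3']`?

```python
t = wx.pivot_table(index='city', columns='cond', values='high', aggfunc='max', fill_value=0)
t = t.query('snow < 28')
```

45

pivot: rows=city, cols=cond, max(high):
cond    snow  sun
city             
Cairo     10    0
Denver    39    0
Lagos     29   23
Lima      28    0
Perth     22   35
Quito     16   42
filter rows where snow < 28:
cond   snow  sun
city            
Cairo    10    0
Perth    22   35
Quito    16   42
add column sun_plus_3 = t['sun'] + 3:
cond   snow  sun  sun_plus_3
city                        
Cairo    10    0           3
Perth    22   35          38
Quito    16   42          45
take 2 rows with largest snow:
cond   snow  sun  sun_plus_3
city                        
Perth    22   35          38
Quito    16   42          45
Hence 45.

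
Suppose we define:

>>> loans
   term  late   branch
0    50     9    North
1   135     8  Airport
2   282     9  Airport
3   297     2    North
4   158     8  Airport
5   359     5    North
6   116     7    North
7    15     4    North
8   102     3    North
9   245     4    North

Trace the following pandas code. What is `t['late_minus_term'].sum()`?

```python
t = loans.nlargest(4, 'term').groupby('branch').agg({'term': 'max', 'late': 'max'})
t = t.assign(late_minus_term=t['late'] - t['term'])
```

-627

take 4 rows with largest term:
   term  late   branch
5   359     5    North
3   297     2    North
2   282     9  Airport
9   245     4    North
group by branch: max(term), max(late):
         term  late
branch             
Airport   282     9
North     359     5
add column late_minus_term = t['late'] - t['term']:
         term  late  late_minus_term
branch                              
Airport   282     9             -273
North     359     5             -354
sum of column 'late_minus_term' → -627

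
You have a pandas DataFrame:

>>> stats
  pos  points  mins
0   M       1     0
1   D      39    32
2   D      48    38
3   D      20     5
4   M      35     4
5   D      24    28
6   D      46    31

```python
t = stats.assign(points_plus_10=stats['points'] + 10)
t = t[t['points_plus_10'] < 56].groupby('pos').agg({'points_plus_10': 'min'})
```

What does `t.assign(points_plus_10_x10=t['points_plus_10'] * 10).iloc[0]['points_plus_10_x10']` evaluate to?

add column points_plus_10 = stats['points'] + 10:
  pos  points  mins  points_plus_10
0   M       1     0              11
1   D      39    32              49
2   D      48    38              58
3   D      20     5              30
4   M      35     4              45
5   D      24    28              34
6   D      46    31              56
filter rows where points_plus_10 < 56:
  pos  points  mins  points_plus_10
0   M       1     0              11
1   D      39    32              49
3   D      20     5              30
4   M      35     4              45
5   D      24    28              34
group by pos, min of points_plus_10:
     points_plus_10
pos                
D                30
M                11
add column points_plus_10_x10 = t['points_plus_10'] * 10:
     points_plus_10  points_plus_10_x10
pos                                    
D                30                 300
M                11                 110

300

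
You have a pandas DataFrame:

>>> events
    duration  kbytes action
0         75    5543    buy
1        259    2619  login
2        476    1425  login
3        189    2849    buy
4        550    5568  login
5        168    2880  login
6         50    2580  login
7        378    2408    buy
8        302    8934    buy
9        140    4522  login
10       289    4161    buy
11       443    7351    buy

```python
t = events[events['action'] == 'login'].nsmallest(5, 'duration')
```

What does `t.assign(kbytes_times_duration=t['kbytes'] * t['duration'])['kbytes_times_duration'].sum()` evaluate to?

2602541

filter rows where action == 'login':
   duration  kbytes action
1       259    2619  login
2       476    1425  login
4       550    5568  login
5       168    2880  login
6        50    2580  login
9       140    4522  login
take 5 rows with smallest duration:
   duration  kbytes action
6        50    2580  login
9       140    4522  login
5       168    2880  login
1       259    2619  login
2       476    1425  login
add column kbytes_times_duration = t['kbytes'] * t['duration']:
   duration  kbytes action  kbytes_times_duration
6        50    2580  login                 129000
9       140    4522  login                 633080
5       168    2880  login                 483840
1       259    2619  login                 678321
2       476    1425  login                 678300
Taking the sum of column 'kbytes_times_duration' gives 2602541.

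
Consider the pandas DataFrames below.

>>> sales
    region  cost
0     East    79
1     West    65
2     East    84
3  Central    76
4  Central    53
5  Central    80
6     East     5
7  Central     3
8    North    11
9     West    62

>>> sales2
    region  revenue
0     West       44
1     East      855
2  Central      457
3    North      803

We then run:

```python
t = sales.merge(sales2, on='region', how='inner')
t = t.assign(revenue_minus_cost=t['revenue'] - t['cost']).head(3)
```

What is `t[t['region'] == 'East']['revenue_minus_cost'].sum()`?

1547

merge on 'region' (how='inner') → 10 rows:
    region  cost  revenue
0     East    79      855
1     West    65       44
2     East    84      855
3  Central    76      457
4  Central    53      457
5  Central    80      457
6     East     5      855
7  Central     3      457
8    North    11      803
9     West    62       44
add column revenue_minus_cost = t['revenue'] - t['cost']:
    region  cost  revenue  revenue_minus_cost
0     East    79      855                 776
1     West    65       44                 -21
2     East    84      855                 771
3  Central    76      457                 381
4  Central    53      457                 404
5  Central    80      457                 377
6     East     5      855                 850
7  Central     3      457                 454
8    North    11      803                 792
9     West    62       44                 -18
take first 3 rows:
  region  cost  revenue  revenue_minus_cost
0   East    79      855                 776
1   West    65       44                 -21
2   East    84      855                 771
filter rows where region == 'East':
  region  cost  revenue  revenue_minus_cost
0   East    79      855                 776
2   East    84      855                 771
Then the sum of column 'revenue_minus_cost': 1547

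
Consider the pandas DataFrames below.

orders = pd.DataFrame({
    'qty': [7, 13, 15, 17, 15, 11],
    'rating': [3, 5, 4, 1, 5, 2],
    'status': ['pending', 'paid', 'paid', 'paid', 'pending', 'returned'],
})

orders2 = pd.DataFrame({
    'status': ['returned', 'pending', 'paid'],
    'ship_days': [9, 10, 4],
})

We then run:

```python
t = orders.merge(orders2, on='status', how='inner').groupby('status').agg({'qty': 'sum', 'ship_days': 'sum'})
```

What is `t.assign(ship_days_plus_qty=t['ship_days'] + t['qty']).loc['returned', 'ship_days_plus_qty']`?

20

merge on 'status' (how='inner') → 6 rows:
   qty  rating    status  ship_days
0    7       3   pending         10
1   13       5      paid          4
2   15       4      paid          4
3   17       1      paid          4
4   15       5   pending         10
5   11       2  returned          9
group by status: sum(qty), sum(ship_days):
          qty  ship_days
status                  
paid       45         12
pending    22         20
returned   11          9
add column ship_days_plus_qty = t['ship_days'] + t['qty']:
          qty  ship_days  ship_days_plus_qty
status                                      
paid       45         12                  57
pending    22         20                  42
returned   11          9                  20
value at row 'returned', column 'ship_days_plus_qty' → 20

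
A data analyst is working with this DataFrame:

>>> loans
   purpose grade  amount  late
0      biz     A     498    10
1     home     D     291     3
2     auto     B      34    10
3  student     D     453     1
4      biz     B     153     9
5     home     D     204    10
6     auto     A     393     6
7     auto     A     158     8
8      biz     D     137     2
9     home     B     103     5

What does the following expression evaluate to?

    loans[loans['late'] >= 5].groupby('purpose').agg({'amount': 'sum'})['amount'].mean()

filter rows where late >= 5:
  purpose grade  amount  late
0     biz     A     498    10
2    auto     B      34    10
4     biz     B     153     9
5    home     D     204    10
6    auto     A     393     6
7    auto     A     158     8
9    home     B     103     5
group by purpose, sum of amount:
         amount
purpose        
auto        585
biz         651
home        307
Taking the mean of column 'amount' gives 514.333333333.

514.333333333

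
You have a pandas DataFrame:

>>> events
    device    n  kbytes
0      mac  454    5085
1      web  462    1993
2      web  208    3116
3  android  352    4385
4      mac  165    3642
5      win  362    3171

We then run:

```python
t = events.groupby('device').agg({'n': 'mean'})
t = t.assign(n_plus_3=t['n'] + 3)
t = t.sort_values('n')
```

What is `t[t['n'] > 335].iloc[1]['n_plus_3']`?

365.0

group by device, mean of n:
             n
device        
android  352.0
mac      309.5
web      335.0
win      362.0
add column n_plus_3 = t['n'] + 3:
             n  n_plus_3
device                  
android  352.0     355.0
mac      309.5     312.5
web      335.0     338.0
win      362.0     365.0
sort by n:
             n  n_plus_3
device                  
mac      309.5     312.5
web      335.0     338.0
android  352.0     355.0
win      362.0     365.0
filter rows where n > 335:
             n  n_plus_3
device                  
android  352.0     355.0
win      362.0     365.0
Taking the value at position 1, column 'n_plus_3' gives 365.0.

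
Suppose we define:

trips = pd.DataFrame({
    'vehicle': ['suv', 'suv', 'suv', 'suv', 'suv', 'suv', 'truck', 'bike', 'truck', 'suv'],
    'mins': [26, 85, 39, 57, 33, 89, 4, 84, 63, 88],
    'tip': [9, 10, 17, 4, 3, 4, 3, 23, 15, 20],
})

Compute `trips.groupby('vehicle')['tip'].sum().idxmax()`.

suv

group by vehicle, sum of tip:
vehicle
bike     23
suv      67
truck    18
Name: tip, dtype: int64
Reading off the label with the largest value, we get suv.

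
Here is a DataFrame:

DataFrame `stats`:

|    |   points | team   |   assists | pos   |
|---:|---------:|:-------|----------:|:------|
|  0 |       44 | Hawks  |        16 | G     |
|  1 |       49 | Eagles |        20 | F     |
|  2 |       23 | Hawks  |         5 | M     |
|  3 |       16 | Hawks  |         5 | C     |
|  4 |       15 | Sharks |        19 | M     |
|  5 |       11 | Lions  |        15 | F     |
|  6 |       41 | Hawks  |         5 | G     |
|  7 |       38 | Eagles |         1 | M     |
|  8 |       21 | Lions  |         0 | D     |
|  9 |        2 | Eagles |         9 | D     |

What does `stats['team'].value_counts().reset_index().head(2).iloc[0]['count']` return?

value_counts of team:
team
Hawks     4
Eagles    3
Lions     2
Sharks    1
Name: count, dtype: int64
reset_index():
     team  count
0   Hawks      4
1  Eagles      3
2   Lions      2
3  Sharks      1
take first 2 rows:
     team  count
0   Hawks      4
1  Eagles      3
Finally, value at position 0, column 'count' = 4.

4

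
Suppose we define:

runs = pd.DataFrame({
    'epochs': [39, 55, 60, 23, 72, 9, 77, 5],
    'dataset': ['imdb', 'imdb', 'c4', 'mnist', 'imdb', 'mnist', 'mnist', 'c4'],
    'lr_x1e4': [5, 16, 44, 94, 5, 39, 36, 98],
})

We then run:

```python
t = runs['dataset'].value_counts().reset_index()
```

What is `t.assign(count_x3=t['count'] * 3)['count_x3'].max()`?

value_counts of dataset:
dataset
imdb     3
mnist    3
c4       2
Name: count, dtype: int64
reset_index():
  dataset  count
0    imdb      3
1   mnist      3
2      c4      2
add column count_x3 = t['count'] * 3:
  dataset  count  count_x3
0    imdb      3         9
1   mnist      3         9
2      c4      2         6
Reading off the max of column 'count_x3', we get 9.

9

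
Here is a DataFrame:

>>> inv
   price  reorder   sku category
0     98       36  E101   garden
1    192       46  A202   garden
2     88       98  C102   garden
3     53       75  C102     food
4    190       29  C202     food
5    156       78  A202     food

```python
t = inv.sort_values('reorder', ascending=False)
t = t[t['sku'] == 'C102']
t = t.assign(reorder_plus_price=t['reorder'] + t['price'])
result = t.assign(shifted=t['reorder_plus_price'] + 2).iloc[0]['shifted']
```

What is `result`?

188

sort by reorder descending:
   price  reorder   sku category
2     88       98  C102   garden
5    156       78  A202     food
3     53       75  C102     food
1    192       46  A202   garden
0     98       36  E101   garden
4    190       29  C202     food
filter rows where sku == 'C102':
   price  reorder   sku category
2     88       98  C102   garden
3     53       75  C102     food
add column reorder_plus_price = t['reorder'] + t['price']:
   price  reorder   sku category  reorder_plus_price
2     88       98  C102   garden                 186
3     53       75  C102     food                 128
add column shifted = t['reorder_plus_price'] + 2:
   price  reorder   sku category  reorder_plus_price  shifted
2     88       98  C102   garden                 186      188
3     53       75  C102     food                 128      130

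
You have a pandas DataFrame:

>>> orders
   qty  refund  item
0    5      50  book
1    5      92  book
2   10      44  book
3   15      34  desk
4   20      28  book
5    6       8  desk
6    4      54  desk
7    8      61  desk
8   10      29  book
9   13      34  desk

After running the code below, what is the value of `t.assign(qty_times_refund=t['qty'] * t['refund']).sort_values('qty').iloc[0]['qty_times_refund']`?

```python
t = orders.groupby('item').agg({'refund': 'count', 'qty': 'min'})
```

20

group by item: count(refund), min(qty):
      refund  qty
item             
book       5    5
desk       5    4
add column qty_times_refund = t['qty'] * t['refund']:
      refund  qty  qty_times_refund
item                               
book       5    5                25
desk       5    4                20
sort by qty:
      refund  qty  qty_times_refund
item                               
desk       5    4                20
book       5    5                25
Reading off the value at position 0, column 'qty_times_refund', we get 20.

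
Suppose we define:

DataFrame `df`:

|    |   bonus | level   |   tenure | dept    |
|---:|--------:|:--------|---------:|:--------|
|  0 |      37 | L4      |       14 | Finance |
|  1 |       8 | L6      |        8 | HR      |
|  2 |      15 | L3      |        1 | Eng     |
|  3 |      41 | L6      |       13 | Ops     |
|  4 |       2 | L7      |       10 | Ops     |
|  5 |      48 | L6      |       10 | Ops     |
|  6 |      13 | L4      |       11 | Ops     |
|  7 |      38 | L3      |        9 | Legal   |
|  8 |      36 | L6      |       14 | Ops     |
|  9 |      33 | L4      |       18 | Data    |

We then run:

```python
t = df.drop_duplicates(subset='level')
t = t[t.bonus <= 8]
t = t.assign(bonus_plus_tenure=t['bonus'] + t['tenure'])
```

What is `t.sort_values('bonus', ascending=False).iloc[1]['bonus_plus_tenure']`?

drop duplicate level (keep=first):
   bonus level  tenure     dept
0     37    L4      14  Finance
1      8    L6       8       HR
2     15    L3       1      Eng
4      2    L7      10      Ops
filter rows where bonus <= 8:
   bonus level  tenure dept
1      8    L6       8   HR
4      2    L7      10  Ops
add column bonus_plus_tenure = t['bonus'] + t['tenure']:
   bonus level  tenure dept  bonus_plus_tenure
1      8    L6       8   HR                 16
4      2    L7      10  Ops                 12
sort by bonus descending:
   bonus level  tenure dept  bonus_plus_tenure
1      8    L6       8   HR                 16
4      2    L7      10  Ops                 12
Hence 12.

12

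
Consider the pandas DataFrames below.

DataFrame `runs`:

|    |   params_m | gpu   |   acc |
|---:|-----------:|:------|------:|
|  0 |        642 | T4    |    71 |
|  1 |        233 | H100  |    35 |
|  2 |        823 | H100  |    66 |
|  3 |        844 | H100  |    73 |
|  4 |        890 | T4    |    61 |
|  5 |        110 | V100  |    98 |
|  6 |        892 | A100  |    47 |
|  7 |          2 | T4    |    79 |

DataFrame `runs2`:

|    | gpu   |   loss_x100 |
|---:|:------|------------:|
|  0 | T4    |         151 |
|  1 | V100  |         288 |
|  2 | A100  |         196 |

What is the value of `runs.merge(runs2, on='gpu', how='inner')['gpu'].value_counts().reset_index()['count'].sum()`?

5

merge on 'gpu' (how='inner') → 5 rows:
   params_m   gpu  acc  loss_x100
0       642    T4   71        151
1       890    T4   61        151
2       110  V100   98        288
3       892  A100   47        196
4         2    T4   79        151
value_counts of gpu:
gpu
T4      3
V100    1
A100    1
Name: count, dtype: int64
reset_index():
    gpu  count
0    T4      3
1  V100      1
2  A100      1
So sum() = 5.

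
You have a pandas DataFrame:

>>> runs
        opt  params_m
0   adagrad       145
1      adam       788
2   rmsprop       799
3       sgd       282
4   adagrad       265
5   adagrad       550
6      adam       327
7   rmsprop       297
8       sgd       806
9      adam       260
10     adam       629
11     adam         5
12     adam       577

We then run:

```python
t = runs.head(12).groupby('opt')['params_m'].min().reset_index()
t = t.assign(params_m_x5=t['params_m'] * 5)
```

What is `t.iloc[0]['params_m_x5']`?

725

take first 12 rows:
        opt  params_m
0   adagrad       145
1      adam       788
2   rmsprop       799
3       sgd       282
4   adagrad       265
5   adagrad       550
6      adam       327
7   rmsprop       297
8       sgd       806
9      adam       260
10     adam       629
11     adam         5
group by opt, min of params_m:
opt
adagrad    145
adam         5
rmsprop    297
sgd        282
Name: params_m, dtype: int64
reset_index():
       opt  params_m
0  adagrad       145
1     adam         5
2  rmsprop       297
3      sgd       282
add column params_m_x5 = t['params_m'] * 5:
       opt  params_m  params_m_x5
0  adagrad       145          725
1     adam         5           25
2  rmsprop       297         1485
3      sgd       282         1410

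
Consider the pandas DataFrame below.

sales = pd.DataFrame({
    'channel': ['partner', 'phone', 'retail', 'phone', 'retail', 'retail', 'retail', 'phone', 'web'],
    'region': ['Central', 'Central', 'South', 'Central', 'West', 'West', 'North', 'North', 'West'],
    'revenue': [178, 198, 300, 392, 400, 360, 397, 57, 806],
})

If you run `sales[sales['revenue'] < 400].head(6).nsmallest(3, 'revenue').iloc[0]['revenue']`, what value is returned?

178

filter rows where revenue < 400:
   channel   region  revenue
0  partner  Central      178
1    phone  Central      198
2   retail    South      300
3    phone  Central      392
5   retail     West      360
6   retail    North      397
7    phone    North       57
take first 6 rows:
   channel   region  revenue
0  partner  Central      178
1    phone  Central      198
2   retail    South      300
3    phone  Central      392
5   retail     West      360
6   retail    North      397
take 3 rows with smallest revenue:
   channel   region  revenue
0  partner  Central      178
1    phone  Central      198
2   retail    South      300
Then the value at position 0, column 'revenue': 178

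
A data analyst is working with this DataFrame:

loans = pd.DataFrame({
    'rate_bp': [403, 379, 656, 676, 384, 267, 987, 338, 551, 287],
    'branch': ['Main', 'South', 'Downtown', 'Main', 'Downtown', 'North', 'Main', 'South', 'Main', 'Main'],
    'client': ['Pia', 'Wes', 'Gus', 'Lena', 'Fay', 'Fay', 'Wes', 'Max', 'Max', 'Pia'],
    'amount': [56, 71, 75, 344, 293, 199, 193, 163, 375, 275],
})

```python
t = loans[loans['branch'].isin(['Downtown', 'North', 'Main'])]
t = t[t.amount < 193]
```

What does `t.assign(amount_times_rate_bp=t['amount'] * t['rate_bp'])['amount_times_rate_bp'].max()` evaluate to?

filter rows where branch in ['Downtown', 'North', 'Main']:
   rate_bp    branch client  amount
0      403      Main    Pia      56
2      656  Downtown    Gus      75
3      676      Main   Lena     344
4      384  Downtown    Fay     293
5      267     North    Fay     199
6      987      Main    Wes     193
8      551      Main    Max     375
9      287      Main    Pia     275
filter rows where amount < 193:
   rate_bp    branch client  amount
0      403      Main    Pia      56
2      656  Downtown    Gus      75
add column amount_times_rate_bp = t['amount'] * t['rate_bp']:
   rate_bp    branch client  amount  amount_times_rate_bp
0      403      Main    Pia      56                 22568
2      656  Downtown    Gus      75                 49200
So max() = 49200.

49200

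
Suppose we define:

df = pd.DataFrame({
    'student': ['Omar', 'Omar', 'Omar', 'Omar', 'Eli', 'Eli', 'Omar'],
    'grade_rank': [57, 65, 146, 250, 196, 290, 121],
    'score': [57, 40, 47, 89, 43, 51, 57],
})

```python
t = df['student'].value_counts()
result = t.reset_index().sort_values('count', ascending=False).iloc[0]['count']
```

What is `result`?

5

value_counts of student:
student
Omar    5
Eli     2
Name: count, dtype: int64
reset_index():
  student  count
0    Omar      5
1     Eli      2
sort by count descending:
  student  count
0    Omar      5
1     Eli      2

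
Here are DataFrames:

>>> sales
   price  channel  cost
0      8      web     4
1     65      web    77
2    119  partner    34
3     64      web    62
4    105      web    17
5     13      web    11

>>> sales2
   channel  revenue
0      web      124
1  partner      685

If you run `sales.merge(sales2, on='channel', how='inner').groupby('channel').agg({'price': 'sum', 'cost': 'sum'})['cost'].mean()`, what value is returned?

merge on 'channel' (how='inner') → 6 rows:
   price  channel  cost  revenue
0      8      web     4      124
1     65      web    77      124
2    119  partner    34      685
3     64      web    62      124
4    105      web    17      124
5     13      web    11      124
group by channel: sum(price), sum(cost):
         price  cost
channel             
partner    119    34
web        255   171
Reading off the mean of column 'cost', we get 102.5.

102.5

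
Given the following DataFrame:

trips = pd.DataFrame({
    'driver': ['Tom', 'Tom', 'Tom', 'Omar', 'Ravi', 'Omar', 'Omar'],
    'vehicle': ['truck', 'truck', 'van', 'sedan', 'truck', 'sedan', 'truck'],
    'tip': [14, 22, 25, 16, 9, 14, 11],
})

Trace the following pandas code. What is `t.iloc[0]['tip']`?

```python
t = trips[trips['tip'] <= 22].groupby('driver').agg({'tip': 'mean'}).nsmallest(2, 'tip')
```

9.0

filter rows where tip <= 22:
  driver vehicle  tip
0    Tom   truck   14
1    Tom   truck   22
3   Omar   sedan   16
4   Ravi   truck    9
5   Omar   sedan   14
6   Omar   truck   11
group by driver, mean of tip:
              tip
driver           
Omar    13.666667
Ravi     9.000000
Tom     18.000000
take 2 rows with smallest tip:
              tip
driver           
Ravi     9.000000
Omar    13.666667
value at position 0, column 'tip' → 9.0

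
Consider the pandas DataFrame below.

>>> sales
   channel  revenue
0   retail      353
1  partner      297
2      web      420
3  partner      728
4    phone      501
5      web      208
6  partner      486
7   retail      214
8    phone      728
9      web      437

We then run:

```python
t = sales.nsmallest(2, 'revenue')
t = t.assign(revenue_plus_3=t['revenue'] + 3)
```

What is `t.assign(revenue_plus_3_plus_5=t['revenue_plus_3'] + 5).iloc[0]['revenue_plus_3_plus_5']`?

take 2 rows with smallest revenue:
  channel  revenue
5     web      208
7  retail      214
add column revenue_plus_3 = t['revenue'] + 3:
  channel  revenue  revenue_plus_3
5     web      208             211
7  retail      214             217
add column revenue_plus_3_plus_5 = t['revenue_plus_3'] + 5:
  channel  revenue  revenue_plus_3  revenue_plus_3_plus_5
5     web      208             211                    216
7  retail      214             217                    222
So iloc[0]['revenue_plus_3_plus_5'] = 216.

216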